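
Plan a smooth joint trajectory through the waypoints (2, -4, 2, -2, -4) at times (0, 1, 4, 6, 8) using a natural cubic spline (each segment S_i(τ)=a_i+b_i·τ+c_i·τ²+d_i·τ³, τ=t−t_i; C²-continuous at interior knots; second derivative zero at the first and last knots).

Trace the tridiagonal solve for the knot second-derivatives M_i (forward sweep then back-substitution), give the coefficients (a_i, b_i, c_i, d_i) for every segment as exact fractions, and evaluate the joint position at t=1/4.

  seg 0: a=2 b=-1963/268 c=0 d=355/268
  seg 1: a=-4 b=-449/134 c=1065/268 d=-587/804
  seg 2: a=2 b=209/268 c=-174/67 d=647/1072
  seg 3: a=-2 b=-317/134 c=549/536 d=-183/1072
S(1/4) = 3251/17152

Δ: Δ0=-6, Δ1=2, Δ2=-2, Δ3=-1
row 1: diag=8, rhs=48; c'=3/8, d'=6
row 2: denom=10−3·3/8=71/8; d'=(-24−3·6)/(71/8)=-336/71
row 3: denom=8−2·16/71=536/71; d'=(6−2·-336/71)/(536/71)=549/268
back: M3=549/268
back: M2=-336/71−16/71·549/268=-348/67
back: M1=6−3/8·-348/67=1065/134
M: M0=0, M1=1065/134, M2=-348/67, M3=549/268, M4=0
seg 0: a=2, c=M0/2=0, d=(M1−M0)/(6·1)=355/268, b=Δ0−h0·(2M0+M1)/6=-1963/268
seg 1: a=-4, c=M1/2=1065/268, d=(M2−M1)/(6·3)=-587/804, b=Δ1−h1·(2M1+M2)/6=-449/134
seg 2: a=2, c=M2/2=-174/67, d=(M3−M2)/(6·2)=647/1072, b=Δ2−h2·(2M2+M3)/6=209/268
seg 3: a=-2, c=M3/2=549/536, d=(M4−M3)/(6·2)=-183/1072, b=Δ3−h3·(2M3+M4)/6=-317/134
t_q=1/4 → seg 0, τ=1/4; S=2+-1963/268·τ+0·τ²+355/268·τ³=3251/17152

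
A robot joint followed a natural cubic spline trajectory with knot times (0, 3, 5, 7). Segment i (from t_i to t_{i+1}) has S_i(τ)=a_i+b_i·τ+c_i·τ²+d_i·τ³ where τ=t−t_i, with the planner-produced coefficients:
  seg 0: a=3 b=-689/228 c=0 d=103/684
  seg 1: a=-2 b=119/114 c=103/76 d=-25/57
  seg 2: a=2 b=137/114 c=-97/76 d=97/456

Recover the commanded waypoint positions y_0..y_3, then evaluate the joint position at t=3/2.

y_0=3 y_1=-2 y_2=2 y_3=1
S(3/2) = -623/608

y_0 = S_0(0) = a_0 = 3
y_1 = S_1(0) = a_1 = -2
y_2 = S_2(0) = a_2 = 2
y_3 = S_2(2) = 1
t_q=3/2 is in segment 0 (τ=3/2); S_0(τ)=-623/608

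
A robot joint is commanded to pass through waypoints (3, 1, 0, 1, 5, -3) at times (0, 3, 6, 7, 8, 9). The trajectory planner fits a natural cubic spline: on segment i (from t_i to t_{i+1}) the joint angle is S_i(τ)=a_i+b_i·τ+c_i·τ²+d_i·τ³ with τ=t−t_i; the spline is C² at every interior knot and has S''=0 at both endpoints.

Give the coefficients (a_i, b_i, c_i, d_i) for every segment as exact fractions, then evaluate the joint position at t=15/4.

Δ: Δ0=-2/3, Δ1=-1/3, Δ2=1, Δ3=4, Δ4=-8
row 1: diag=12, rhs=2; c'=1/4, d'=1/6
row 2: denom=8−3·1/4=29/4; d'=(8−3·1/6)/(29/4)=30/29
row 3: denom=4−1·4/29=112/29; d'=(18−1·30/29)/(112/29)=123/28
row 4: denom=4−1·29/112=419/112; d'=(-72−1·123/28)/(419/112)=-8556/419
back: M4=-8556/419
back: M3=123/28−29/112·-8556/419=4056/419
back: M2=30/29−4/29·4056/419=-126/419
back: M1=1/6−1/4·-126/419=304/1257
M: M0=0, M1=304/1257, M2=-126/419, M3=4056/419, M4=-8556/419, M5=0
seg 0: a=3, c=M0/2=0, d=(M1−M0)/(6·3)=152/11313, b=Δ0−h0·(2M0+M1)/6=-330/419
seg 1: a=1, c=M1/2=152/1257, d=(M2−M1)/(6·3)=-341/11313, b=Δ1−h1·(2M1+M2)/6=-178/419
seg 2: a=0, c=M2/2=-63/419, d=(M3−M2)/(6·1)=697/419, b=Δ2−h2·(2M2+M3)/6=-215/419
seg 3: a=1, c=M3/2=2028/419, d=(M4−M3)/(6·1)=-2102/419, b=Δ3−h3·(2M3+M4)/6=1750/419
seg 4: a=5, c=M4/2=-4278/419, d=(M5−M4)/(6·1)=1426/419, b=Δ4−h4·(2M4+M5)/6=-500/419
t_q=15/4 → seg 1, τ=3/4; S=1+-178/419·τ+152/1257·τ²+-341/11313·τ³=19755/26816

  seg 0: a=3 b=-330/419 c=0 d=152/11313
  seg 1: a=1 b=-178/419 c=152/1257 d=-341/11313
  seg 2: a=0 b=-215/419 c=-63/419 d=697/419
  seg 3: a=1 b=1750/419 c=2028/419 d=-2102/419
  seg 4: a=5 b=-500/419 c=-4278/419 d=1426/419
S(15/4) = 19755/26816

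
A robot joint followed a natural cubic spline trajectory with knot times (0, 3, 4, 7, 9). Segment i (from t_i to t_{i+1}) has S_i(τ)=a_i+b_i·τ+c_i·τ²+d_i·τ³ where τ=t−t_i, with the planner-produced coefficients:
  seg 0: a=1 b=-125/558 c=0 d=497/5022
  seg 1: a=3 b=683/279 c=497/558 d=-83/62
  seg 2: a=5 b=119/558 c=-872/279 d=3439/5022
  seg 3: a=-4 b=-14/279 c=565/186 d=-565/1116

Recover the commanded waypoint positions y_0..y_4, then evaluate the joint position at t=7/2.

y_0 = S_0(0) = a_0 = 1
y_1 = S_1(0) = a_1 = 3
y_2 = S_2(0) = a_2 = 5
y_3 = S_3(0) = a_3 = -4
y_4 = S_3(2) = 4
t_q=7/2 is in segment 1 (τ=1/2); S_1(τ)=19103/4464

y_0=1 y_1=3 y_2=5 y_3=-4 y_4=4
S(7/2) = 19103/4464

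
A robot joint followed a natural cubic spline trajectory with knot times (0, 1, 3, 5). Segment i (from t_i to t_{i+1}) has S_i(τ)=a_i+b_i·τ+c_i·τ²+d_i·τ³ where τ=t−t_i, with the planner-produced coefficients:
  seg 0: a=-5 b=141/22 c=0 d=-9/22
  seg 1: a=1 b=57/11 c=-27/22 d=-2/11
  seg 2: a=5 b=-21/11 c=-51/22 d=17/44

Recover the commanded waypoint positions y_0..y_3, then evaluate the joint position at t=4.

y_0 = S_0(0) = a_0 = -5
y_1 = S_1(0) = a_1 = 1
y_2 = S_2(0) = a_2 = 5
y_3 = S_2(2) = -5
t_q=4 is in segment 2 (τ=1); S_2(τ)=51/44

y_0=-5 y_1=1 y_2=5 y_3=-5
S(4) = 51/44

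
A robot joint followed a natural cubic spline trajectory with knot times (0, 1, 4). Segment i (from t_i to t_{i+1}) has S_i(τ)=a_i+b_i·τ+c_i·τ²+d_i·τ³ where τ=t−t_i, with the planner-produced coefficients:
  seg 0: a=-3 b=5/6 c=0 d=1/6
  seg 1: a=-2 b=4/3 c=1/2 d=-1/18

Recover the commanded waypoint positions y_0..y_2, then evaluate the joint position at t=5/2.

y_0=-3 y_1=-2 y_2=5
S(5/2) = 15/16

y_0 = S_0(0) = a_0 = -3
y_1 = S_1(0) = a_1 = -2
y_2 = S_1(3) = 5
t_q=5/2 is in segment 1 (τ=3/2); S_1(τ)=15/16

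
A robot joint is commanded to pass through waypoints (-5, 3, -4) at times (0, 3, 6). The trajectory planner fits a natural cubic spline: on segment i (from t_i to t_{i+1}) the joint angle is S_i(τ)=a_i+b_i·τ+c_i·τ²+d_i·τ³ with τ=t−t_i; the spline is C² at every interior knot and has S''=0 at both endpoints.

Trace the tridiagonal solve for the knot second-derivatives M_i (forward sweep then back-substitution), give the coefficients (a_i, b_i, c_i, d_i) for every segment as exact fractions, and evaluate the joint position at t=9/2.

Δ: Δ0=8/3, Δ1=-7/3
row 1: diag=12, rhs=-30; c'=1/4, d'=-5/2
back: M1=-5/2
M: M0=0, M1=-5/2, M2=0
seg 0: a=-5, c=M0/2=0, d=(M1−M0)/(6·3)=-5/36, b=Δ0−h0·(2M0+M1)/6=47/12
seg 1: a=3, c=M1/2=-5/4, d=(M2−M1)/(6·3)=5/36, b=Δ1−h1·(2M1+M2)/6=1/6
t_q=9/2 → seg 1, τ=3/2; S=3+1/6·τ+-5/4·τ²+5/36·τ³=29/32

  seg 0: a=-5 b=47/12 c=0 d=-5/36
  seg 1: a=3 b=1/6 c=-5/4 d=5/36
S(9/2) = 29/32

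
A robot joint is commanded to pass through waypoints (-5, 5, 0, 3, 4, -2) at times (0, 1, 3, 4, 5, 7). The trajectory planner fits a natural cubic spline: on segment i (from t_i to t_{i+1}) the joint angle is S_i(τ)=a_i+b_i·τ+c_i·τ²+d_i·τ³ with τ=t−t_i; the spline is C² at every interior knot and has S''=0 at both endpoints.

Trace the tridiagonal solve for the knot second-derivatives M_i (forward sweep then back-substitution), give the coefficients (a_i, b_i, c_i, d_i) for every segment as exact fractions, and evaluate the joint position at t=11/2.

  seg 0: a=-5 b=8919/700 c=0 d=-1919/700
  seg 1: a=5 b=1581/350 c=-5757/700 d=3301/1400
  seg 2: a=0 b=-3/35 c=2073/350 d=-993/350
  seg 3: a=3 b=1137/350 c=-453/175 d=17/50
  seg 4: a=4 b=-159/175 c=-549/350 d=183/700
S(11/2) = 2549/800

Δ: Δ0=10, Δ1=-5/2, Δ2=3, Δ3=1, Δ4=-3
row 1: diag=6, rhs=-75; c'=1/3, d'=-25/2
row 2: denom=6−2·1/3=16/3; d'=(33−2·-25/2)/(16/3)=87/8
row 3: denom=4−1·3/16=61/16; d'=(-12−1·87/8)/(61/16)=-6
row 4: denom=6−1·16/61=350/61; d'=(-24−1·-6)/(350/61)=-549/175
back: M4=-549/175
back: M3=-6−16/61·-549/175=-906/175
back: M2=87/8−3/16·-906/175=2073/175
back: M1=-25/2−1/3·2073/175=-5757/350
M: M0=0, M1=-5757/350, M2=2073/175, M3=-906/175, M4=-549/175, M5=0
seg 0: a=-5, c=M0/2=0, d=(M1−M0)/(6·1)=-1919/700, b=Δ0−h0·(2M0+M1)/6=8919/700
seg 1: a=5, c=M1/2=-5757/700, d=(M2−M1)/(6·2)=3301/1400, b=Δ1−h1·(2M1+M2)/6=1581/350
seg 2: a=0, c=M2/2=2073/350, d=(M3−M2)/(6·1)=-993/350, b=Δ2−h2·(2M2+M3)/6=-3/35
seg 3: a=3, c=M3/2=-453/175, d=(M4−M3)/(6·1)=17/50, b=Δ3−h3·(2M3+M4)/6=1137/350
seg 4: a=4, c=M4/2=-549/350, d=(M5−M4)/(6·2)=183/700, b=Δ4−h4·(2M4+M5)/6=-159/175
t_q=11/2 → seg 4, τ=1/2; S=4+-159/175·τ+-549/350·τ²+183/700·τ³=2549/800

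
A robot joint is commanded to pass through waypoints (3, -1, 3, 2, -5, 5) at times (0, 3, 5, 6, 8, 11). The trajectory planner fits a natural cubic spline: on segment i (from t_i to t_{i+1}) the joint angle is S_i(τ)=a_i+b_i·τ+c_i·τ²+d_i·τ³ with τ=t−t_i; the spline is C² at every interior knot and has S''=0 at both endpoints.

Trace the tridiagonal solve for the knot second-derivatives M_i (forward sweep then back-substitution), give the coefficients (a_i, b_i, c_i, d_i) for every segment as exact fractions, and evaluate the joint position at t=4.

Δ: Δ0=-4/3, Δ1=2, Δ2=-1, Δ3=-7/2, Δ4=10/3
row 1: diag=10, rhs=20; c'=1/5, d'=2
row 2: denom=6−2·1/5=28/5; d'=(-18−2·2)/(28/5)=-55/14
row 3: denom=6−1·5/28=163/28; d'=(-15−1·-55/14)/(163/28)=-310/163
row 4: denom=10−2·56/163=1518/163; d'=(41−2·-310/163)/(1518/163)=7303/1518
back: M4=7303/1518
back: M3=-310/163−56/163·7303/1518=-2698/759
back: M2=-55/14−5/28·-2698/759=-2500/759
back: M1=2−1/5·-2500/759=2018/759
M: M0=0, M1=2018/759, M2=-2500/759, M3=-2698/759, M4=7303/1518, M5=0
seg 0: a=3, c=M0/2=0, d=(M1−M0)/(6·3)=1009/6831, b=Δ0−h0·(2M0+M1)/6=-2021/759
seg 1: a=-1, c=M1/2=1009/759, d=(M2−M1)/(6·2)=-251/506, b=Δ1−h1·(2M1+M2)/6=1006/759
seg 2: a=3, c=M2/2=-1250/759, d=(M3−M2)/(6·1)=-1/23, b=Δ2−h2·(2M2+M3)/6=524/759
seg 3: a=2, c=M3/2=-1349/759, d=(M4−M3)/(6·2)=1411/2024, b=Δ3−h3·(2M3+M4)/6=-2075/759
seg 4: a=-5, c=M4/2=7303/3036, d=(M5−M4)/(6·3)=-7303/27324, b=Δ4−h4·(2M4+M5)/6=-2243/1518
t_q=4 → seg 1, τ=1; S=-1+1006/759·τ+1009/759·τ²+-251/506·τ³=1759/1518

  seg 0: a=3 b=-2021/759 c=0 d=1009/6831
  seg 1: a=-1 b=1006/759 c=1009/759 d=-251/506
  seg 2: a=3 b=524/759 c=-1250/759 d=-1/23
  seg 3: a=2 b=-2075/759 c=-1349/759 d=1411/2024
  seg 4: a=-5 b=-2243/1518 c=7303/3036 d=-7303/27324
S(4) = 1759/1518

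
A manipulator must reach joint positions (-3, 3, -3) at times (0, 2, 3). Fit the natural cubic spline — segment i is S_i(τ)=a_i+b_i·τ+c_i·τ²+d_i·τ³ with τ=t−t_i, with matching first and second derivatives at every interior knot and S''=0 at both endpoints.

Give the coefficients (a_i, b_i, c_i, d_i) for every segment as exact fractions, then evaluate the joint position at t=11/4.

Δ: Δ0=3, Δ1=-6
row 1: diag=6, rhs=-54; c'=1/6, d'=-9
back: M1=-9
M: M0=0, M1=-9, M2=0
seg 0: a=-3, c=M0/2=0, d=(M1−M0)/(6·2)=-3/4, b=Δ0−h0·(2M0+M1)/6=6
seg 1: a=3, c=M1/2=-9/2, d=(M2−M1)/(6·1)=3/2, b=Δ1−h1·(2M1+M2)/6=-3
t_q=11/4 → seg 1, τ=3/4; S=3+-3·τ+-9/2·τ²+3/2·τ³=-147/128

  seg 0: a=-3 b=6 c=0 d=-3/4
  seg 1: a=3 b=-3 c=-9/2 d=3/2
S(11/4) = -147/128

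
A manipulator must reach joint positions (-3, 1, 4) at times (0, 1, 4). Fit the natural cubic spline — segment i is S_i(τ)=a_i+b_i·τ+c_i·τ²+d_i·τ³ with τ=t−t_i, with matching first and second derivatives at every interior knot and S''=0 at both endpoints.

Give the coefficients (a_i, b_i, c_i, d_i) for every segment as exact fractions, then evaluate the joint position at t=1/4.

  seg 0: a=-3 b=35/8 c=0 d=-3/8
  seg 1: a=1 b=13/4 c=-9/8 d=1/8
S(1/4) = -979/512

Δ: Δ0=4, Δ1=1
row 1: diag=8, rhs=-18; c'=3/8, d'=-9/4
back: M1=-9/4
M: M0=0, M1=-9/4, M2=0
seg 0: a=-3, c=M0/2=0, d=(M1−M0)/(6·1)=-3/8, b=Δ0−h0·(2M0+M1)/6=35/8
seg 1: a=1, c=M1/2=-9/8, d=(M2−M1)/(6·3)=1/8, b=Δ1−h1·(2M1+M2)/6=13/4
t_q=1/4 → seg 0, τ=1/4; S=-3+35/8·τ+0·τ²+-3/8·τ³=-979/512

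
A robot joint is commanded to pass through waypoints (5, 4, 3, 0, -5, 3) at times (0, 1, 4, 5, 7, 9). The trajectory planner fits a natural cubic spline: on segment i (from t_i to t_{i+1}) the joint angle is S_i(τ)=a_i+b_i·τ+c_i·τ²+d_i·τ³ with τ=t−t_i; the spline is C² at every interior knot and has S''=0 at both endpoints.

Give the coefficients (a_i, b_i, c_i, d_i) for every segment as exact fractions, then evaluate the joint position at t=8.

Δ: Δ0=-1, Δ1=-1/3, Δ2=-3, Δ3=-5/2, Δ4=4
row 1: diag=8, rhs=4; c'=3/8, d'=1/2
row 2: denom=8−3·3/8=55/8; d'=(-16−3·1/2)/(55/8)=-28/11
row 3: denom=6−1·8/55=322/55; d'=(3−1·-28/11)/(322/55)=305/322
row 4: denom=8−2·55/161=1178/161; d'=(39−2·305/322)/(1178/161)=2987/589
back: M4=2987/589
back: M3=305/322−55/161·2987/589=-925/1178
back: M2=-28/11−8/55·-925/1178=-1432/589
back: M1=1/2−3/8·-1432/589=1663/1178
M: M0=0, M1=1663/1178, M2=-1432/589, M3=-925/1178, M4=2987/589, M5=0
seg 0: a=5, c=M0/2=0, d=(M1−M0)/(6·1)=1663/7068, b=Δ0−h0·(2M0+M1)/6=-8731/7068
seg 1: a=4, c=M1/2=1663/2356, d=(M2−M1)/(6·3)=-503/2356, b=Δ1−h1·(2M1+M2)/6=-1871/3534
seg 2: a=3, c=M2/2=-716/589, d=(M3−M2)/(6·1)=1939/7068, b=Δ2−h2·(2M2+M3)/6=-14551/7068
seg 3: a=0, c=M3/2=-925/2356, d=(M4−M3)/(6·2)=6899/14136, b=Δ3−h3·(2M3+M4)/6=-12959/3534
seg 4: a=-5, c=M4/2=2987/1178, d=(M5−M4)/(6·2)=-2987/7068, b=Δ4−h4·(2M4+M5)/6=1094/1767
t_q=8 → seg 4, τ=1; S=-5+1094/1767·τ+2987/1178·τ²+-2987/7068·τ³=-5343/2356

  seg 0: a=5 b=-8731/7068 c=0 d=1663/7068
  seg 1: a=4 b=-1871/3534 c=1663/2356 d=-503/2356
  seg 2: a=3 b=-14551/7068 c=-716/589 d=1939/7068
  seg 3: a=0 b=-12959/3534 c=-925/2356 d=6899/14136
  seg 4: a=-5 b=1094/1767 c=2987/1178 d=-2987/7068
S(8) = -5343/2356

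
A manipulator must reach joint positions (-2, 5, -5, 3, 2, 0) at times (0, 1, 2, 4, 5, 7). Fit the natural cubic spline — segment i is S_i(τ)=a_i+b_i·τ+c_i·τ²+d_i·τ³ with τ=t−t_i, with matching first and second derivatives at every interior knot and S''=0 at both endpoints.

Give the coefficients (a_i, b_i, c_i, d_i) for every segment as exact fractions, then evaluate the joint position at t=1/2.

  seg 0: a=-2 b=8675/709 c=0 d=-3712/709
  seg 1: a=5 b=-2461/709 c=-11136/709 d=6507/709
  seg 2: a=-5 b=-5212/709 c=8385/709 d=-4361/1418
  seg 3: a=3 b=2162/709 c=-4698/709 d=1827/709
  seg 4: a=2 b=-1753/709 c=783/709 d=-261/1418
S(1/2) = 4911/1418

Δ: Δ0=7, Δ1=-10, Δ2=4, Δ3=-1, Δ4=-1
row 1: diag=4, rhs=-102; c'=1/4, d'=-51/2
row 2: denom=6−1·1/4=23/4; d'=(84−1·-51/2)/(23/4)=438/23
row 3: denom=6−2·8/23=122/23; d'=(-30−2·438/23)/(122/23)=-783/61
row 4: denom=6−1·23/122=709/122; d'=(0−1·-783/61)/(709/122)=1566/709
back: M4=1566/709
back: M3=-783/61−23/122·1566/709=-9396/709
back: M2=438/23−8/23·-9396/709=16770/709
back: M1=-51/2−1/4·16770/709=-22272/709
M: M0=0, M1=-22272/709, M2=16770/709, M3=-9396/709, M4=1566/709, M5=0
seg 0: a=-2, c=M0/2=0, d=(M1−M0)/(6·1)=-3712/709, b=Δ0−h0·(2M0+M1)/6=8675/709
seg 1: a=5, c=M1/2=-11136/709, d=(M2−M1)/(6·1)=6507/709, b=Δ1−h1·(2M1+M2)/6=-2461/709
seg 2: a=-5, c=M2/2=8385/709, d=(M3−M2)/(6·2)=-4361/1418, b=Δ2−h2·(2M2+M3)/6=-5212/709
seg 3: a=3, c=M3/2=-4698/709, d=(M4−M3)/(6·1)=1827/709, b=Δ3−h3·(2M3+M4)/6=2162/709
seg 4: a=2, c=M4/2=783/709, d=(M5−M4)/(6·2)=-261/1418, b=Δ4−h4·(2M4+M5)/6=-1753/709
t_q=1/2 → seg 0, τ=1/2; S=-2+8675/709·τ+0·τ²+-3712/709·τ³=4911/1418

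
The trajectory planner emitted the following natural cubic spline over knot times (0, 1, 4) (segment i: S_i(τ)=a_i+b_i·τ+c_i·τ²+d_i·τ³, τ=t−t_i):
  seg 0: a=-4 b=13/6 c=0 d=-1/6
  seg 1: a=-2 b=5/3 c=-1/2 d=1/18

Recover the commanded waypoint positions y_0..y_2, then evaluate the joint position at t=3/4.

y_0=-4 y_1=-2 y_2=0
S(3/4) = -313/128

y_0 = S_0(0) = a_0 = -4
y_1 = S_1(0) = a_1 = -2
y_2 = S_1(3) = 0
t_q=3/4 is in segment 0 (τ=3/4); S_0(τ)=-313/128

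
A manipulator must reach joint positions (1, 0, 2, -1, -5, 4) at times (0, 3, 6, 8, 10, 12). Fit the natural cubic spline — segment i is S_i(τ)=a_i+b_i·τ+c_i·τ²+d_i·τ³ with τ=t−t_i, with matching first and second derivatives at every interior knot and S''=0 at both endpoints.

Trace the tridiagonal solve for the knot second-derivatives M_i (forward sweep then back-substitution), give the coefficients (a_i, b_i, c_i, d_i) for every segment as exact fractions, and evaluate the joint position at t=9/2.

Δ: Δ0=-1/3, Δ1=2/3, Δ2=-3/2, Δ3=-2, Δ4=9/2
row 1: diag=12, rhs=6; c'=1/4, d'=1/2
row 2: denom=10−3·1/4=37/4; d'=(-13−3·1/2)/(37/4)=-58/37
row 3: denom=8−2·8/37=280/37; d'=(-3−2·-58/37)/(280/37)=1/56
row 4: denom=8−2·37/140=523/70; d'=(39−2·1/56)/(523/70)=5455/1046
back: M4=5455/1046
back: M3=1/56−37/140·5455/1046=-1423/1046
back: M2=-58/37−8/37·-1423/1046=-666/523
back: M1=1/2−1/4·-666/523=428/523
M: M0=0, M1=428/523, M2=-666/523, M3=-1423/1046, M4=5455/1046, M5=0
seg 0: a=1, c=M0/2=0, d=(M1−M0)/(6·3)=214/4707, b=Δ0−h0·(2M0+M1)/6=-1165/1569
seg 1: a=0, c=M1/2=214/523, d=(M2−M1)/(6·3)=-547/4707, b=Δ1−h1·(2M1+M2)/6=761/1569
seg 2: a=2, c=M2/2=-333/523, d=(M3−M2)/(6·2)=-91/12552, b=Δ2−h2·(2M2+M3)/6=-310/1569
seg 3: a=-1, c=M3/2=-1423/2092, d=(M4−M3)/(6·2)=3439/6276, b=Δ3−h3·(2M3+M4)/6=-8885/3138
seg 4: a=-5, c=M4/2=5455/2092, d=(M5−M4)/(6·2)=-5455/12552, b=Δ4−h4·(2M4+M5)/6=3211/3138
t_q=9/2 → seg 1, τ=3/2; S=0+761/1569·τ+214/523·τ²+-547/4707·τ³=5255/4184

  seg 0: a=1 b=-1165/1569 c=0 d=214/4707
  seg 1: a=0 b=761/1569 c=214/523 d=-547/4707
  seg 2: a=2 b=-310/1569 c=-333/523 d=-91/12552
  seg 3: a=-1 b=-8885/3138 c=-1423/2092 d=3439/6276
  seg 4: a=-5 b=3211/3138 c=5455/2092 d=-5455/12552
S(9/2) = 5255/4184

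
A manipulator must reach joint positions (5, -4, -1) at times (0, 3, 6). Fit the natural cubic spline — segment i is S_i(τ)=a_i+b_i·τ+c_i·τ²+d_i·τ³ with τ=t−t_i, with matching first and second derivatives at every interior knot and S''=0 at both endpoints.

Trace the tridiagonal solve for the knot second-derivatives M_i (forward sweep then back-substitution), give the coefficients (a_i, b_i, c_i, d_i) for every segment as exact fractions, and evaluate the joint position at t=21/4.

Δ: Δ0=-3, Δ1=1
row 1: diag=12, rhs=24; c'=1/4, d'=2
back: M1=2
M: M0=0, M1=2, M2=0
seg 0: a=5, c=M0/2=0, d=(M1−M0)/(6·3)=1/9, b=Δ0−h0·(2M0+M1)/6=-4
seg 1: a=-4, c=M1/2=1, d=(M2−M1)/(6·3)=-1/9, b=Δ1−h1·(2M1+M2)/6=-1
t_q=21/4 → seg 1, τ=9/4; S=-4+-1·τ+1·τ²+-1/9·τ³=-157/64

  seg 0: a=5 b=-4 c=0 d=1/9
  seg 1: a=-4 b=-1 c=1 d=-1/9
S(21/4) = -157/64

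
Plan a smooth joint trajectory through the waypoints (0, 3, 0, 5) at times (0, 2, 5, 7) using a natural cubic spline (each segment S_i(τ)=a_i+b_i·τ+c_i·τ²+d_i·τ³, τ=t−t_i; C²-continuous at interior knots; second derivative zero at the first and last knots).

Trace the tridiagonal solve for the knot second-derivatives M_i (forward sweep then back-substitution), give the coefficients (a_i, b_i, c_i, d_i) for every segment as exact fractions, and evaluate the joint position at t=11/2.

Δ: Δ0=3/2, Δ1=-1, Δ2=5/2
row 1: diag=10, rhs=-15; c'=3/10, d'=-3/2
row 2: denom=10−3·3/10=91/10; d'=(21−3·-3/2)/(91/10)=255/91
back: M2=255/91
back: M1=-3/2−3/10·255/91=-213/91
M: M0=0, M1=-213/91, M2=255/91, M3=0
seg 0: a=0, c=M0/2=0, d=(M1−M0)/(6·2)=-71/364, b=Δ0−h0·(2M0+M1)/6=415/182
seg 1: a=3, c=M1/2=-213/182, d=(M2−M1)/(6·3)=2/7, b=Δ1−h1·(2M1+M2)/6=-11/182
seg 2: a=0, c=M2/2=255/182, d=(M3−M2)/(6·2)=-85/364, b=Δ2−h2·(2M2+M3)/6=115/182
t_q=11/2 → seg 2, τ=1/2; S=0+115/182·τ+255/182·τ²+-85/364·τ³=265/416

  seg 0: a=0 b=415/182 c=0 d=-71/364
  seg 1: a=3 b=-11/182 c=-213/182 d=2/7
  seg 2: a=0 b=115/182 c=255/182 d=-85/364
S(11/2) = 265/416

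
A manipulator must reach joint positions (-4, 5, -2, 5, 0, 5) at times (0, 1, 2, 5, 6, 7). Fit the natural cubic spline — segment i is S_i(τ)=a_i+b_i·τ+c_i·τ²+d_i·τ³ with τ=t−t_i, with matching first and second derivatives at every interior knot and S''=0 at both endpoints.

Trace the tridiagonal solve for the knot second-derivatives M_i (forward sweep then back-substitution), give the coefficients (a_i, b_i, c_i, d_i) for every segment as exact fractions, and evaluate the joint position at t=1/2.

  seg 0: a=-4 b=33457/2451 c=0 d=-11398/2451
  seg 1: a=5 b=-737/2451 c=-11398/817 d=17774/2451
  seg 2: a=-2 b=-15803/2451 c=6376/817 d=-278/171
  seg 3: a=5 b=-8621/2451 c=-5578/817 d=13100/2451
  seg 4: a=0 b=-2789/2451 c=7522/817 d=-7522/2451
S(1/2) = 7333/3268

Δ: Δ0=9, Δ1=-7, Δ2=7/3, Δ3=-5, Δ4=5
row 1: diag=4, rhs=-96; c'=1/4, d'=-24
row 2: denom=8−1·1/4=31/4; d'=(56−1·-24)/(31/4)=320/31
row 3: denom=8−3·12/31=212/31; d'=(-44−3·320/31)/(212/31)=-581/53
row 4: denom=4−1·31/212=817/212; d'=(60−1·-581/53)/(817/212)=15044/817
back: M4=15044/817
back: M3=-581/53−31/212·15044/817=-11156/817
back: M2=320/31−12/31·-11156/817=12752/817
back: M1=-24−1/4·12752/817=-22796/817
M: M0=0, M1=-22796/817, M2=12752/817, M3=-11156/817, M4=15044/817, M5=0
seg 0: a=-4, c=M0/2=0, d=(M1−M0)/(6·1)=-11398/2451, b=Δ0−h0·(2M0+M1)/6=33457/2451
seg 1: a=5, c=M1/2=-11398/817, d=(M2−M1)/(6·1)=17774/2451, b=Δ1−h1·(2M1+M2)/6=-737/2451
seg 2: a=-2, c=M2/2=6376/817, d=(M3−M2)/(6·3)=-278/171, b=Δ2−h2·(2M2+M3)/6=-15803/2451
seg 3: a=5, c=M3/2=-5578/817, d=(M4−M3)/(6·1)=13100/2451, b=Δ3−h3·(2M3+M4)/6=-8621/2451
seg 4: a=0, c=M4/2=7522/817, d=(M5−M4)/(6·1)=-7522/2451, b=Δ4−h4·(2M4+M5)/6=-2789/2451
t_q=1/2 → seg 0, τ=1/2; S=-4+33457/2451·τ+0·τ²+-11398/2451·τ³=7333/3268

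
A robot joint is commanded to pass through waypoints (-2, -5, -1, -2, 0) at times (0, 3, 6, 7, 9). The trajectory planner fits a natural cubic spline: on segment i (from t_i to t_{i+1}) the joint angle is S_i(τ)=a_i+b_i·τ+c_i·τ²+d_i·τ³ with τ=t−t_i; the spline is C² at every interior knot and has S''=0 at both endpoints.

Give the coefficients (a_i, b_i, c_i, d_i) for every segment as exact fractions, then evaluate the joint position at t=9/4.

  seg 0: a=-2 b=-983/510 c=0 d=473/4590
  seg 1: a=-5 b=218/255 c=473/510 d=-235/918
  seg 2: a=-1 b=-251/510 c=-117/85 d=443/510
  seg 3: a=-2 b=-163/255 c=209/170 d=-209/1020
S(9/4) = -56173/10880

Δ: Δ0=-1, Δ1=4/3, Δ2=-1, Δ3=1
row 1: diag=12, rhs=14; c'=1/4, d'=7/6
row 2: denom=8−3·1/4=29/4; d'=(-14−3·7/6)/(29/4)=-70/29
row 3: denom=6−1·4/29=170/29; d'=(12−1·-70/29)/(170/29)=209/85
back: M3=209/85
back: M2=-70/29−4/29·209/85=-234/85
back: M1=7/6−1/4·-234/85=473/255
M: M0=0, M1=473/255, M2=-234/85, M3=209/85, M4=0
seg 0: a=-2, c=M0/2=0, d=(M1−M0)/(6·3)=473/4590, b=Δ0−h0·(2M0+M1)/6=-983/510
seg 1: a=-5, c=M1/2=473/510, d=(M2−M1)/(6·3)=-235/918, b=Δ1−h1·(2M1+M2)/6=218/255
seg 2: a=-1, c=M2/2=-117/85, d=(M3−M2)/(6·1)=443/510, b=Δ2−h2·(2M2+M3)/6=-251/510
seg 3: a=-2, c=M3/2=209/170, d=(M4−M3)/(6·2)=-209/1020, b=Δ3−h3·(2M3+M4)/6=-163/255
t_q=9/4 → seg 0, τ=9/4; S=-2+-983/510·τ+0·τ²+473/4590·τ³=-56173/10880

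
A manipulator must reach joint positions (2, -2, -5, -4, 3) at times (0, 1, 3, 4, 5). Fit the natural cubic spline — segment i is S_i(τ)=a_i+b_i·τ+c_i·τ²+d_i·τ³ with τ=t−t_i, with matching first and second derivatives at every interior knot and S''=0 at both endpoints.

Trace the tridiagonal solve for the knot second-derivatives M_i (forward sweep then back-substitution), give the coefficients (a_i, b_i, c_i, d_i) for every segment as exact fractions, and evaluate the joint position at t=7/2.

Δ: Δ0=-4, Δ1=-3/2, Δ2=1, Δ3=7
row 1: diag=6, rhs=15; c'=1/3, d'=5/2
row 2: denom=6−2·1/3=16/3; d'=(15−2·5/2)/(16/3)=15/8
row 3: denom=4−1·3/16=61/16; d'=(36−1·15/8)/(61/16)=546/61
back: M3=546/61
back: M2=15/8−3/16·546/61=12/61
back: M1=5/2−1/3·12/61=297/122
M: M0=0, M1=297/122, M2=12/61, M3=546/61, M4=0
seg 0: a=2, c=M0/2=0, d=(M1−M0)/(6·1)=99/244, b=Δ0−h0·(2M0+M1)/6=-1075/244
seg 1: a=-2, c=M1/2=297/244, d=(M2−M1)/(6·2)=-91/488, b=Δ1−h1·(2M1+M2)/6=-389/122
seg 2: a=-5, c=M2/2=6/61, d=(M3−M2)/(6·1)=89/61, b=Δ2−h2·(2M2+M3)/6=-34/61
seg 3: a=-4, c=M3/2=273/61, d=(M4−M3)/(6·1)=-91/61, b=Δ3−h3·(2M3+M4)/6=245/61
t_q=7/2 → seg 2, τ=1/2; S=-5+-34/61·τ+6/61·τ²+89/61·τ³=-2475/488

  seg 0: a=2 b=-1075/244 c=0 d=99/244
  seg 1: a=-2 b=-389/122 c=297/244 d=-91/488
  seg 2: a=-5 b=-34/61 c=6/61 d=89/61
  seg 3: a=-4 b=245/61 c=273/61 d=-91/61
S(7/2) = -2475/488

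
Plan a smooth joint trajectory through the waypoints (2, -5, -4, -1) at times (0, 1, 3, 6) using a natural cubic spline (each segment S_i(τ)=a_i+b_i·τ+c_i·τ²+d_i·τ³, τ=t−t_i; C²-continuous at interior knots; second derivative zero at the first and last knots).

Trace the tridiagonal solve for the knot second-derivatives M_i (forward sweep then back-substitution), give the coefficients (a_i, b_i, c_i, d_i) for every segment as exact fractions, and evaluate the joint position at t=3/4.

Δ: Δ0=-7, Δ1=1/2, Δ2=1
row 1: diag=6, rhs=45; c'=1/3, d'=15/2
row 2: denom=10−2·1/3=28/3; d'=(3−2·15/2)/(28/3)=-9/7
back: M2=-9/7
back: M1=15/2−1/3·-9/7=111/14
M: M0=0, M1=111/14, M2=-9/7, M3=0
seg 0: a=2, c=M0/2=0, d=(M1−M0)/(6·1)=37/28, b=Δ0−h0·(2M0+M1)/6=-233/28
seg 1: a=-5, c=M1/2=111/28, d=(M2−M1)/(6·2)=-43/56, b=Δ1−h1·(2M1+M2)/6=-61/14
seg 2: a=-4, c=M2/2=-9/14, d=(M3−M2)/(6·3)=1/14, b=Δ2−h2·(2M2+M3)/6=16/7
t_q=3/4 → seg 0, τ=3/4; S=2+-233/28·τ+0·τ²+37/28·τ³=-943/256

  seg 0: a=2 b=-233/28 c=0 d=37/28
  seg 1: a=-5 b=-61/14 c=111/28 d=-43/56
  seg 2: a=-4 b=16/7 c=-9/14 d=1/14
S(3/4) = -943/256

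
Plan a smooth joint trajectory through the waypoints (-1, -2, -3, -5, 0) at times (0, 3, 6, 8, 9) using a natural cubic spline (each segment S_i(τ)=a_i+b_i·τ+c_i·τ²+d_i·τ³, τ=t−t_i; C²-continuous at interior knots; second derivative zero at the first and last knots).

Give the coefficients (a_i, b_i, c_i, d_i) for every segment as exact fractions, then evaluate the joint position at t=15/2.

Δ: Δ0=-1/3, Δ1=-1/3, Δ2=-1, Δ3=5
row 1: diag=12, rhs=0; c'=1/4, d'=0
row 2: denom=10−3·1/4=37/4; d'=(-4−3·0)/(37/4)=-16/37
row 3: denom=6−2·8/37=206/37; d'=(36−2·-16/37)/(206/37)=682/103
back: M3=682/103
back: M2=-16/37−8/37·682/103=-192/103
back: M1=0−1/4·-192/103=48/103
M: M0=0, M1=48/103, M2=-192/103, M3=682/103, M4=0
seg 0: a=-1, c=M0/2=0, d=(M1−M0)/(6·3)=8/309, b=Δ0−h0·(2M0+M1)/6=-175/309
seg 1: a=-2, c=M1/2=24/103, d=(M2−M1)/(6·3)=-40/309, b=Δ1−h1·(2M1+M2)/6=41/309
seg 2: a=-3, c=M2/2=-96/103, d=(M3−M2)/(6·2)=437/618, b=Δ2−h2·(2M2+M3)/6=-607/309
seg 3: a=-5, c=M3/2=341/103, d=(M4−M3)/(6·1)=-341/309, b=Δ3−h3·(2M3+M4)/6=863/309
t_q=15/2 → seg 2, τ=3/2; S=-3+-607/309·τ+-96/103·τ²+437/618·τ³=-9323/1648

  seg 0: a=-1 b=-175/309 c=0 d=8/309
  seg 1: a=-2 b=41/309 c=24/103 d=-40/309
  seg 2: a=-3 b=-607/309 c=-96/103 d=437/618
  seg 3: a=-5 b=863/309 c=341/103 d=-341/309
S(15/2) = -9323/1648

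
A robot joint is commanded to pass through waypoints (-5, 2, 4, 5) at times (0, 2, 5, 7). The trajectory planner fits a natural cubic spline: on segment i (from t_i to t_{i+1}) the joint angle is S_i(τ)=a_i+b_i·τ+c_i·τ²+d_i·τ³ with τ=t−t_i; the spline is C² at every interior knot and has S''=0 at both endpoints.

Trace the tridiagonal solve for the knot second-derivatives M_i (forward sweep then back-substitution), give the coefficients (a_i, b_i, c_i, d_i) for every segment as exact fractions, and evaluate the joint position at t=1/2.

  seg 0: a=-5 b=2245/546 c=0 d=-167/1092
  seg 1: a=2 b=1243/546 c=-167/182 d=8/63
  seg 2: a=4 b=109/546 c=41/182 d=-41/1092
S(1/2) = -8629/2912

Δ: Δ0=7/2, Δ1=2/3, Δ2=1/2
row 1: diag=10, rhs=-17; c'=3/10, d'=-17/10
row 2: denom=10−3·3/10=91/10; d'=(-1−3·-17/10)/(91/10)=41/91
back: M2=41/91
back: M1=-17/10−3/10·41/91=-167/91
M: M0=0, M1=-167/91, M2=41/91, M3=0
seg 0: a=-5, c=M0/2=0, d=(M1−M0)/(6·2)=-167/1092, b=Δ0−h0·(2M0+M1)/6=2245/546
seg 1: a=2, c=M1/2=-167/182, d=(M2−M1)/(6·3)=8/63, b=Δ1−h1·(2M1+M2)/6=1243/546
seg 2: a=4, c=M2/2=41/182, d=(M3−M2)/(6·2)=-41/1092, b=Δ2−h2·(2M2+M3)/6=109/546
t_q=1/2 → seg 0, τ=1/2; S=-5+2245/546·τ+0·τ²+-167/1092·τ³=-8629/2912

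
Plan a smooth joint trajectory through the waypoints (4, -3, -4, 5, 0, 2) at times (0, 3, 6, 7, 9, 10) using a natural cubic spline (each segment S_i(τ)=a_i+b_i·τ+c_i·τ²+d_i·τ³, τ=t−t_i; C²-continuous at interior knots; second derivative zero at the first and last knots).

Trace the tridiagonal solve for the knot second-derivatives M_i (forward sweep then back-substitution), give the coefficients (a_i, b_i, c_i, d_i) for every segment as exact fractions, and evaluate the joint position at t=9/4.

Δ: Δ0=-7/3, Δ1=-1/3, Δ2=9, Δ3=-5/2, Δ4=2
row 1: diag=12, rhs=12; c'=1/4, d'=1
row 2: denom=8−3·1/4=29/4; d'=(56−3·1)/(29/4)=212/29
row 3: denom=6−1·4/29=170/29; d'=(-69−1·212/29)/(170/29)=-2213/170
row 4: denom=6−2·29/85=452/85; d'=(27−2·-2213/170)/(452/85)=1127/113
back: M4=1127/113
back: M3=-2213/170−29/85·1127/113=-3711/226
back: M2=212/29−4/29·-3711/226=1082/113
back: M1=1−1/4·1082/113=-315/226
M: M0=0, M1=-315/226, M2=1082/113, M3=-3711/226, M4=1127/113, M5=0
seg 0: a=4, c=M0/2=0, d=(M1−M0)/(6·3)=-35/452, b=Δ0−h0·(2M0+M1)/6=-2219/1356
seg 1: a=-3, c=M1/2=-315/452, d=(M2−M1)/(6·3)=2479/4068, b=Δ1−h1·(2M1+M2)/6=-2527/678
seg 2: a=-4, c=M2/2=541/113, d=(M3−M2)/(6·1)=-5875/1356, b=Δ2−h2·(2M2+M3)/6=11587/1356
seg 3: a=5, c=M3/2=-3711/452, d=(M4−M3)/(6·2)=5965/2712, b=Δ3−h3·(2M3+M4)/6=3473/678
seg 4: a=0, c=M4/2=1127/226, d=(M5−M4)/(6·1)=-1127/678, b=Δ4−h4·(2M4+M5)/6=-449/339
t_q=9/4 → seg 0, τ=9/4; S=4+-2219/1356·τ+0·τ²+-35/452·τ³=-16315/28928

  seg 0: a=4 b=-2219/1356 c=0 d=-35/452
  seg 1: a=-3 b=-2527/678 c=-315/452 d=2479/4068
  seg 2: a=-4 b=11587/1356 c=541/113 d=-5875/1356
  seg 3: a=5 b=3473/678 c=-3711/452 d=5965/2712
  seg 4: a=0 b=-449/339 c=1127/226 d=-1127/678
S(9/4) = -16315/28928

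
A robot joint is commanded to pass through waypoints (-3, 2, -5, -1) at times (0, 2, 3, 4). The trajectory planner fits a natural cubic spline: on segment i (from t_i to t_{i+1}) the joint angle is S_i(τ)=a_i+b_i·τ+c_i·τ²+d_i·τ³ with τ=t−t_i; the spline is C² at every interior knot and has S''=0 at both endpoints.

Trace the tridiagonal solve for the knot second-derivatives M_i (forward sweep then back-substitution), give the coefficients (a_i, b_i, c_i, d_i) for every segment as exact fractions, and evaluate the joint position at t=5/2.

Δ: Δ0=5/2, Δ1=-7, Δ2=4
row 1: diag=6, rhs=-57; c'=1/6, d'=-19/2
row 2: denom=4−1·1/6=23/6; d'=(66−1·-19/2)/(23/6)=453/23
back: M2=453/23
back: M1=-19/2−1/6·453/23=-294/23
M: M0=0, M1=-294/23, M2=453/23, M3=0
seg 0: a=-3, c=M0/2=0, d=(M1−M0)/(6·2)=-49/46, b=Δ0−h0·(2M0+M1)/6=311/46
seg 1: a=2, c=M1/2=-147/23, d=(M2−M1)/(6·1)=249/46, b=Δ1−h1·(2M1+M2)/6=-277/46
seg 2: a=-5, c=M2/2=453/46, d=(M3−M2)/(6·1)=-151/46, b=Δ2−h2·(2M2+M3)/6=-59/23
t_q=5/2 → seg 1, τ=1/2; S=2+-277/46·τ+-147/23·τ²+249/46·τ³=-711/368

  seg 0: a=-3 b=311/46 c=0 d=-49/46
  seg 1: a=2 b=-277/46 c=-147/23 d=249/46
  seg 2: a=-5 b=-59/23 c=453/46 d=-151/46
S(5/2) = -711/368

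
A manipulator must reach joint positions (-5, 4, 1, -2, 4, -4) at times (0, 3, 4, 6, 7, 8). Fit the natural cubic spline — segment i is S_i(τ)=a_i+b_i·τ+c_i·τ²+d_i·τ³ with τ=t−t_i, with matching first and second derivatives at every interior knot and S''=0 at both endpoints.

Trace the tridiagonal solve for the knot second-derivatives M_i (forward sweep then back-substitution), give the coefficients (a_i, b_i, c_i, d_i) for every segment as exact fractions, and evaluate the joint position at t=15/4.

Δ: Δ0=3, Δ1=-3, Δ2=-3/2, Δ3=6, Δ4=-8
row 1: diag=8, rhs=-36; c'=1/8, d'=-9/2
row 2: denom=6−1·1/8=47/8; d'=(9−1·-9/2)/(47/8)=108/47
row 3: denom=6−2·16/47=250/47; d'=(45−2·108/47)/(250/47)=1899/250
row 4: denom=4−1·47/250=953/250; d'=(-84−1·1899/250)/(953/250)=-22899/953
back: M4=-22899/953
back: M3=1899/250−47/250·-22899/953=11544/953
back: M2=108/47−16/47·11544/953=-1740/953
back: M1=-9/2−1/8·-1740/953=-4071/953
M: M0=0, M1=-4071/953, M2=-1740/953, M3=11544/953, M4=-22899/953, M5=0
seg 0: a=-5, c=M0/2=0, d=(M1−M0)/(6·3)=-1357/5718, b=Δ0−h0·(2M0+M1)/6=9789/1906
seg 1: a=4, c=M1/2=-4071/1906, d=(M2−M1)/(6·1)=777/1906, b=Δ1−h1·(2M1+M2)/6=-1212/953
seg 2: a=1, c=M2/2=-870/953, d=(M3−M2)/(6·2)=1107/953, b=Δ2−h2·(2M2+M3)/6=-8235/1906
seg 3: a=-2, c=M3/2=5772/953, d=(M4−M3)/(6·1)=-11481/1906, b=Δ3−h3·(2M3+M4)/6=11373/1906
seg 4: a=4, c=M4/2=-22899/1906, d=(M5−M4)/(6·1)=7633/1906, b=Δ4−h4·(2M4+M5)/6=9/953
t_q=15/4 → seg 1, τ=3/4; S=4+-1212/953·τ+-4071/1906·τ²+777/1906·τ³=246007/121984

  seg 0: a=-5 b=9789/1906 c=0 d=-1357/5718
  seg 1: a=4 b=-1212/953 c=-4071/1906 d=777/1906
  seg 2: a=1 b=-8235/1906 c=-870/953 d=1107/953
  seg 3: a=-2 b=11373/1906 c=5772/953 d=-11481/1906
  seg 4: a=4 b=9/953 c=-22899/1906 d=7633/1906
S(15/4) = 246007/121984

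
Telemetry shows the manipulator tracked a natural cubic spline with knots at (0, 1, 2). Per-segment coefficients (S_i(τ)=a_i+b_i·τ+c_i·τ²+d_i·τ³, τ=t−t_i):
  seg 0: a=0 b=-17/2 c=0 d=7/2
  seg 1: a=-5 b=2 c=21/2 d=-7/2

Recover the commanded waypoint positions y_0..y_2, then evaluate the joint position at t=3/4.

y_0 = S_0(0) = a_0 = 0
y_1 = S_1(0) = a_1 = -5
y_2 = S_1(1) = 4
t_q=3/4 is in segment 0 (τ=3/4); S_0(τ)=-627/128

y_0=0 y_1=-5 y_2=4
S(3/4) = -627/128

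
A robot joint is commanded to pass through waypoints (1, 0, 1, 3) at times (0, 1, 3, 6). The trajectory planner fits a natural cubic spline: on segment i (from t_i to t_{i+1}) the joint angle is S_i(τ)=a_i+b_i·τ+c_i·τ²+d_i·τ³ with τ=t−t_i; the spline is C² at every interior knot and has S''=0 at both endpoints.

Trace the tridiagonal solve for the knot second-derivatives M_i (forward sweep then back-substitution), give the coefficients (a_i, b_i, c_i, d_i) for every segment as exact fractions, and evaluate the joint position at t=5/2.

Δ: Δ0=-1, Δ1=1/2, Δ2=2/3
row 1: diag=6, rhs=9; c'=1/3, d'=3/2
row 2: denom=10−2·1/3=28/3; d'=(1−2·3/2)/(28/3)=-3/14
back: M2=-3/14
back: M1=3/2−1/3·-3/14=11/7
M: M0=0, M1=11/7, M2=-3/14, M3=0
seg 0: a=1, c=M0/2=0, d=(M1−M0)/(6·1)=11/42, b=Δ0−h0·(2M0+M1)/6=-53/42
seg 1: a=0, c=M1/2=11/14, d=(M2−M1)/(6·2)=-25/168, b=Δ1−h1·(2M1+M2)/6=-10/21
seg 2: a=1, c=M2/2=-3/28, d=(M3−M2)/(6·3)=1/84, b=Δ2−h2·(2M2+M3)/6=37/42
t_q=5/2 → seg 1, τ=3/2; S=0+-10/21·τ+11/14·τ²+-25/168·τ³=247/448

  seg 0: a=1 b=-53/42 c=0 d=11/42
  seg 1: a=0 b=-10/21 c=11/14 d=-25/168
  seg 2: a=1 b=37/42 c=-3/28 d=1/84
S(5/2) = 247/448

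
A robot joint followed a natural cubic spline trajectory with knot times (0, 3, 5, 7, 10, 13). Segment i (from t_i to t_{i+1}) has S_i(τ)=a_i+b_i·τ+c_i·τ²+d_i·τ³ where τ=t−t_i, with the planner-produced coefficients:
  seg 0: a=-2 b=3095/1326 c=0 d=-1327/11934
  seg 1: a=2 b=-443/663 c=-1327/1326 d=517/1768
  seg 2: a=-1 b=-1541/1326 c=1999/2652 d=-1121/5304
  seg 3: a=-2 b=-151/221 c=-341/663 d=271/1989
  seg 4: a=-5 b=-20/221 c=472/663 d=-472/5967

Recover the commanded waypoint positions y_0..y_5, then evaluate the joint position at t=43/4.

y_0 = S_0(0) = a_0 = -2
y_1 = S_1(0) = a_1 = 2
y_2 = S_2(0) = a_2 = -1
y_3 = S_3(0) = a_3 = -2
y_4 = S_4(0) = a_4 = -5
y_5 = S_4(3) = -1
t_q=43/4 is in segment 4 (τ=3/4); S_4(τ)=-8311/1768

y_0=-2 y_1=2 y_2=-1 y_3=-2 y_4=-5 y_5=-1
S(43/4) = -8311/1768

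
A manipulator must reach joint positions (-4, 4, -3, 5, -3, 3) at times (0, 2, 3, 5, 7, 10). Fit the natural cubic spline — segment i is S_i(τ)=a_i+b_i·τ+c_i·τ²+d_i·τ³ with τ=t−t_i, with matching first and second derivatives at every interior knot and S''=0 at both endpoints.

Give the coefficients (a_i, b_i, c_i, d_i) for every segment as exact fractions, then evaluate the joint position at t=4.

Δ: Δ0=4, Δ1=-7, Δ2=4, Δ3=-4, Δ4=2
row 1: diag=6, rhs=-66; c'=1/6, d'=-11
row 2: denom=6−1·1/6=35/6; d'=(66−1·-11)/(35/6)=66/5
row 3: denom=8−2·12/35=256/35; d'=(-48−2·66/5)/(256/35)=-651/64
row 4: denom=10−2·35/128=605/64; d'=(36−2·-651/64)/(605/64)=3606/605
back: M4=3606/605
back: M3=-651/64−35/128·3606/605=-1428/121
back: M2=66/5−12/35·-1428/121=10434/605
back: M1=-11−1/6·10434/605=-8394/605
M: M0=0, M1=-8394/605, M2=10434/605, M3=-1428/121, M4=3606/605, M5=0
seg 0: a=-4, c=M0/2=0, d=(M1−M0)/(6·2)=-1399/1210, b=Δ0−h0·(2M0+M1)/6=5218/605
seg 1: a=4, c=M1/2=-4197/605, d=(M2−M1)/(6·1)=3138/605, b=Δ1−h1·(2M1+M2)/6=-3176/605
seg 2: a=-3, c=M2/2=5217/605, d=(M3−M2)/(6·2)=-2929/1210, b=Δ2−h2·(2M2+M3)/6=-196/55
seg 3: a=5, c=M3/2=-714/121, d=(M4−M3)/(6·2)=1791/1210, b=Δ3−h3·(2M3+M4)/6=1138/605
seg 4: a=-3, c=M4/2=1803/605, d=(M5−M4)/(6·3)=-601/1815, b=Δ4−h4·(2M4+M5)/6=-2396/605
t_q=4 → seg 2, τ=1; S=-3+-196/55·τ+5217/605·τ²+-2929/1210·τ³=-437/1210

  seg 0: a=-4 b=5218/605 c=0 d=-1399/1210
  seg 1: a=4 b=-3176/605 c=-4197/605 d=3138/605
  seg 2: a=-3 b=-196/55 c=5217/605 d=-2929/1210
  seg 3: a=5 b=1138/605 c=-714/121 d=1791/1210
  seg 4: a=-3 b=-2396/605 c=1803/605 d=-601/1815
S(4) = -437/1210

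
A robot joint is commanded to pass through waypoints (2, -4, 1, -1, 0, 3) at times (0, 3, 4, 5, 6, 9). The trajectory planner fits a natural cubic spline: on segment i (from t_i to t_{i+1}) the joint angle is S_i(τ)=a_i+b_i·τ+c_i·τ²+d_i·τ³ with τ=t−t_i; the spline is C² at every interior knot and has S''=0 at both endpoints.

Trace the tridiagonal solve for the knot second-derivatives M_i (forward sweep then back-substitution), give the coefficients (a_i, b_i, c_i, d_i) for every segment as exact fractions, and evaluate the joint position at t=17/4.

Δ: Δ0=-2, Δ1=5, Δ2=-2, Δ3=1, Δ4=1
row 1: diag=8, rhs=42; c'=1/8, d'=21/4
row 2: denom=4−1·1/8=31/8; d'=(-42−1·21/4)/(31/8)=-378/31
row 3: denom=4−1·8/31=116/31; d'=(18−1·-378/31)/(116/31)=234/29
row 4: denom=8−1·31/116=897/116; d'=(0−1·234/29)/(897/116)=-24/23
back: M4=-24/23
back: M3=234/29−31/116·-24/23=192/23
back: M2=-378/31−8/31·192/23=-330/23
back: M1=21/4−1/8·-330/23=162/23
M: M0=0, M1=162/23, M2=-330/23, M3=192/23, M4=-24/23, M5=0
seg 0: a=2, c=M0/2=0, d=(M1−M0)/(6·3)=9/23, b=Δ0−h0·(2M0+M1)/6=-127/23
seg 1: a=-4, c=M1/2=81/23, d=(M2−M1)/(6·1)=-82/23, b=Δ1−h1·(2M1+M2)/6=116/23
seg 2: a=1, c=M2/2=-165/23, d=(M3−M2)/(6·1)=87/23, b=Δ2−h2·(2M2+M3)/6=32/23
seg 3: a=-1, c=M3/2=96/23, d=(M4−M3)/(6·1)=-36/23, b=Δ3−h3·(2M3+M4)/6=-37/23
seg 4: a=0, c=M4/2=-12/23, d=(M5−M4)/(6·3)=4/69, b=Δ4−h4·(2M4+M5)/6=47/23
t_q=17/4 → seg 2, τ=1/4; S=1+32/23·τ+-165/23·τ²+87/23·τ³=1411/1472

  seg 0: a=2 b=-127/23 c=0 d=9/23
  seg 1: a=-4 b=116/23 c=81/23 d=-82/23
  seg 2: a=1 b=32/23 c=-165/23 d=87/23
  seg 3: a=-1 b=-37/23 c=96/23 d=-36/23
  seg 4: a=0 b=47/23 c=-12/23 d=4/69
S(17/4) = 1411/1472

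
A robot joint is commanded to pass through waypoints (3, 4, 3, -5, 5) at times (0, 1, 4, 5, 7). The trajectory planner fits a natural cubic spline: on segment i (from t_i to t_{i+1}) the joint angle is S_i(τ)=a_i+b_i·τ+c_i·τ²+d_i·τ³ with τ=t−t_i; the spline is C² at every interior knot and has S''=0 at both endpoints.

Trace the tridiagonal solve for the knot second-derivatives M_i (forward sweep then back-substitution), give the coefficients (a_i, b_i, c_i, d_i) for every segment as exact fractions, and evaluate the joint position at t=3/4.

  seg 0: a=3 b=89/138 c=0 d=49/138
  seg 1: a=4 b=118/69 c=49/46 d=-241/414
  seg 2: a=3 b=-1051/138 c=-96/23 d=523/138
  seg 3: a=-5 b=-317/69 c=331/46 d=-331/276
S(3/4) = 10697/2944

Δ: Δ0=1, Δ1=-1/3, Δ2=-8, Δ3=5
row 1: diag=8, rhs=-8; c'=3/8, d'=-1
row 2: denom=8−3·3/8=55/8; d'=(-46−3·-1)/(55/8)=-344/55
row 3: denom=6−1·8/55=322/55; d'=(78−1·-344/55)/(322/55)=331/23
back: M3=331/23
back: M2=-344/55−8/55·331/23=-192/23
back: M1=-1−3/8·-192/23=49/23
M: M0=0, M1=49/23, M2=-192/23, M3=331/23, M4=0
seg 0: a=3, c=M0/2=0, d=(M1−M0)/(6·1)=49/138, b=Δ0−h0·(2M0+M1)/6=89/138
seg 1: a=4, c=M1/2=49/46, d=(M2−M1)/(6·3)=-241/414, b=Δ1−h1·(2M1+M2)/6=118/69
seg 2: a=3, c=M2/2=-96/23, d=(M3−M2)/(6·1)=523/138, b=Δ2−h2·(2M2+M3)/6=-1051/138
seg 3: a=-5, c=M3/2=331/46, d=(M4−M3)/(6·2)=-331/276, b=Δ3−h3·(2M3+M4)/6=-317/69
t_q=3/4 → seg 0, τ=3/4; S=3+89/138·τ+0·τ²+49/138·τ³=10697/2944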